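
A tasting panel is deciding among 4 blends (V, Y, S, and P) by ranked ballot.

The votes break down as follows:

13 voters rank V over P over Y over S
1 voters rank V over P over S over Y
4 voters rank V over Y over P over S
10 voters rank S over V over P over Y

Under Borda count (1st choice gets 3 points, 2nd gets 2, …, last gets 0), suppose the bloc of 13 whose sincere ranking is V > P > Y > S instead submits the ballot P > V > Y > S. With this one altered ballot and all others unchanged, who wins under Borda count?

V

Borda totals with the altered ballot: V 61, Y 21, S 31, P 55.
The winner is unchanged: still V.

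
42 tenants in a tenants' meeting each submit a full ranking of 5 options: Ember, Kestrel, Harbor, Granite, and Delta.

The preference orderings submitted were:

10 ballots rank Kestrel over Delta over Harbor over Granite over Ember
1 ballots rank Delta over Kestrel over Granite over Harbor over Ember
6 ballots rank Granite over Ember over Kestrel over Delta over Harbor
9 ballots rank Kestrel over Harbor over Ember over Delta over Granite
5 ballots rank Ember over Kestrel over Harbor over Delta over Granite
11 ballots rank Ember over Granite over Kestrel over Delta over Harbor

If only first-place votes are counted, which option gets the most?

First-place vote totals:
  Ember: 16
  Kestrel: 19
  Harbor: 0
  Granite: 6
  Delta: 1
Kestrel has the most first-place votes.

Kestrel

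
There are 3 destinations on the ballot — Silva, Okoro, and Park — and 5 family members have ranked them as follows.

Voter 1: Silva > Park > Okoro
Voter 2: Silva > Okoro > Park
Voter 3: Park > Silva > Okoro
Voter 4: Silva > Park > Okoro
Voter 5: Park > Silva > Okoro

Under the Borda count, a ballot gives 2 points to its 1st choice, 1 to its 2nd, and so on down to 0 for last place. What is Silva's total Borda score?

Borda scores:
  Silva: 2 + 2 + 1 + 2 + 1 = 8
  Okoro: 0 + 1 + 0 + 0 + 0 = 1
  Park: 1 + 0 + 2 + 1 + 2 = 6

8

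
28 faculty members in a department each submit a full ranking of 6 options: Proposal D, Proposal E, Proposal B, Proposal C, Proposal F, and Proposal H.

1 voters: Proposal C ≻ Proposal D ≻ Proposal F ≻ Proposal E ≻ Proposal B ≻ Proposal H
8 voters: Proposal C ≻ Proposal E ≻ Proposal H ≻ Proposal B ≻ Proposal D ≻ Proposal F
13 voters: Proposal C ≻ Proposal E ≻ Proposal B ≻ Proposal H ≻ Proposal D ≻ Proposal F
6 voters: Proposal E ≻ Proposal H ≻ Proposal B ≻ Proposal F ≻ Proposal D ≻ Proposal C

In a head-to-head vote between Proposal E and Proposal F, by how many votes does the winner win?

Ballots ranking Proposal E above Proposal F: 8+13+6 = 27.
Ballots ranking Proposal F above Proposal E: 1.
Proposal E wins 27–1, a margin of 26.

26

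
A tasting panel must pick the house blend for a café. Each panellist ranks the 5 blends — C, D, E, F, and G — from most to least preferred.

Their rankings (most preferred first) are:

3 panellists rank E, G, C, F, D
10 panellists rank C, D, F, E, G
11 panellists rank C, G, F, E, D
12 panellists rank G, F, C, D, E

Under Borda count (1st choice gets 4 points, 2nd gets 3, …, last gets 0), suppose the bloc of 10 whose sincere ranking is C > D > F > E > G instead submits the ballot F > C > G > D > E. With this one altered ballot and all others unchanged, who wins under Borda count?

Borda totals with the altered ballot: C 104, D 22, E 23, F 101, G 110.
The switch changes the winner from C to G.

G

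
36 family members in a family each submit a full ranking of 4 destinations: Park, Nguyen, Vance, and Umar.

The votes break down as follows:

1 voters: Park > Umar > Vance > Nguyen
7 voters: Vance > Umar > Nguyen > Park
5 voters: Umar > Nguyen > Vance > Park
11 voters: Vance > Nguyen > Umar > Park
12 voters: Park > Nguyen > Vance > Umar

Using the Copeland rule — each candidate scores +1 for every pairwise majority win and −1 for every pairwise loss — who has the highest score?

Pairwise results:
  Park vs Nguyen: Nguyen wins 23–13.
  Park vs Vance: Vance wins 23–13.
  Park vs Umar: Umar wins 23–13.
  Nguyen vs Vance: Vance wins 19–17.
  Nguyen vs Umar: Nguyen wins 23–13.
  Vance vs Umar: Vance wins 30–6.
Copeland scores (wins − losses):
  Park: 0 − 3 = -3
  Nguyen: 2 − 1 = 1
  Vance: 3 − 0 = 3
  Umar: 1 − 2 = -1
Vance has the best Copeland score.

Vance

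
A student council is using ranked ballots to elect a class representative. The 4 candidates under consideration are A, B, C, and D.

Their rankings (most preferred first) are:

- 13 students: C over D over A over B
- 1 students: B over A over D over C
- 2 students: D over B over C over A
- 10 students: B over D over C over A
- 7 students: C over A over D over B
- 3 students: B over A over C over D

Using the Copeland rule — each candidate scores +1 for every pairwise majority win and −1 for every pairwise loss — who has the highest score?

C

Pairwise results:
  A vs B: A wins 20–16.
  A vs C: C wins 32–4.
  A vs D: D wins 25–11.
  B vs C: C wins 20–16.
  B vs D: D wins 22–14.
  C vs D: C wins 23–13.
Copeland scores (wins − losses):
  A: 1 − 2 = -1
  B: 0 − 3 = -3
  C: 3 − 0 = 3
  D: 2 − 1 = 1
C has the best Copeland score.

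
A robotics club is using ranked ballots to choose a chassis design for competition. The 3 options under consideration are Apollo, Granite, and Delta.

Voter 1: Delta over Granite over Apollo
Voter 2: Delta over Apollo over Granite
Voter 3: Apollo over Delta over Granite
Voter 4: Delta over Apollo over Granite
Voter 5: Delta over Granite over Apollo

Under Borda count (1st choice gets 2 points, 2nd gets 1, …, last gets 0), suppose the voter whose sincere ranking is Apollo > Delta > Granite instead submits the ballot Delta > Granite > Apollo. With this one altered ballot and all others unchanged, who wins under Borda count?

Borda totals with the altered ballot: Apollo 2, Granite 3, Delta 10.
The winner is unchanged: still Delta.

Delta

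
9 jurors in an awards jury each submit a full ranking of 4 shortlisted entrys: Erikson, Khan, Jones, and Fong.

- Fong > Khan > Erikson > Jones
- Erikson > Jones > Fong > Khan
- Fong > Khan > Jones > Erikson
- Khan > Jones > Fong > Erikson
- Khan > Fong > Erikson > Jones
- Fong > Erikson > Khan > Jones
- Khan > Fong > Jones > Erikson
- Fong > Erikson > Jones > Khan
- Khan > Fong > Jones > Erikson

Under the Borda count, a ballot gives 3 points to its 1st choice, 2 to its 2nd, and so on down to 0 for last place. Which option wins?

Borda scores:
  Erikson: 1 + 3 + 0 + 0 + 1 + 2 + 0 + 2 + 0 = 9
  Khan: 2 + 0 + 2 + 3 + 3 + 1 + 3 + 0 + 3 = 17
  Jones: 0 + 2 + 1 + 2 + 0 + 0 + 1 + 1 + 1 = 8
  Fong: 3 + 1 + 3 + 1 + 2 + 3 + 2 + 3 + 2 = 20
Fong has the highest total.

Fong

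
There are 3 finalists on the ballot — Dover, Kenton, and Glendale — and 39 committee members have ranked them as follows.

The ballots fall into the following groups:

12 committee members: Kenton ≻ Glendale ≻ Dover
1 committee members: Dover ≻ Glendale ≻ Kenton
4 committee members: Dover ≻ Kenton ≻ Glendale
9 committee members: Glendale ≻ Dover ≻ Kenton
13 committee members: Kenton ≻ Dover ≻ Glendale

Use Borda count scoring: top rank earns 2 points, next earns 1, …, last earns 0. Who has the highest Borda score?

Borda scores:
  Dover: 12·0 + 2 + 4·2 + 9·1 + 13·1 = 32
  Kenton: 12·2 + 0 + 4·1 + 9·0 + 13·2 = 54
  Glendale: 12·1 + 1 + 4·0 + 9·2 + 13·0 = 31
Kenton has the highest total.

Kenton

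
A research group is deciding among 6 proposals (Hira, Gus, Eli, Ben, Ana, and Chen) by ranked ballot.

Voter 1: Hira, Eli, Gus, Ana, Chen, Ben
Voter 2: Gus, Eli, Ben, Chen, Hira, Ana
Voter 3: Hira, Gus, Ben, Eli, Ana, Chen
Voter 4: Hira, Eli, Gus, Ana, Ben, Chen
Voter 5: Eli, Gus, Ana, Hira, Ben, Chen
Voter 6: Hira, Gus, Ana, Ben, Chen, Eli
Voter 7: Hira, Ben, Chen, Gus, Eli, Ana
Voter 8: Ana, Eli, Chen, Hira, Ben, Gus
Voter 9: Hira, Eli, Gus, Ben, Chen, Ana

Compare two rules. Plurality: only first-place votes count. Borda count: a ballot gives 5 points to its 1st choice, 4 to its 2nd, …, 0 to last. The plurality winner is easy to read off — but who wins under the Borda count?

Plurality first-place counts: Hira 6, Gus 1, Eli 1, Ben 0, Ana 1, Chen 0 → Hira.
Borda totals: Hira 35, Gus 28, Eli 28, Ben 17, Ana 16, Chen 11 → Hira.

Hira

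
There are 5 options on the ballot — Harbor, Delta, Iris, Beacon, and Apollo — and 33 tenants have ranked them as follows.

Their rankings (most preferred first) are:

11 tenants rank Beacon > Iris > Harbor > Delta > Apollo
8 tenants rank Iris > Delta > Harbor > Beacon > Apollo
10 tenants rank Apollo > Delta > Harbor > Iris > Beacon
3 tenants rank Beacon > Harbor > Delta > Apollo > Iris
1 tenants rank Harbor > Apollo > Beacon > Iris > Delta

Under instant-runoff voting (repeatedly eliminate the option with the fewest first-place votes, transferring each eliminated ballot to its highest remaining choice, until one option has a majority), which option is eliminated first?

Delta

Round 1: Beacon 14, Apollo 10, Iris 8, Harbor 1, Delta 0. Delta has the fewest and is eliminated.
Round 2: Beacon 14, Apollo 10, Iris 8, Harbor 1. Harbor has the fewest and is eliminated.
Round 3: Beacon 14, Apollo 11, Iris 8. Iris has the fewest and is eliminated.
Round 4: Beacon 22, Apollo 11. Beacon has a majority.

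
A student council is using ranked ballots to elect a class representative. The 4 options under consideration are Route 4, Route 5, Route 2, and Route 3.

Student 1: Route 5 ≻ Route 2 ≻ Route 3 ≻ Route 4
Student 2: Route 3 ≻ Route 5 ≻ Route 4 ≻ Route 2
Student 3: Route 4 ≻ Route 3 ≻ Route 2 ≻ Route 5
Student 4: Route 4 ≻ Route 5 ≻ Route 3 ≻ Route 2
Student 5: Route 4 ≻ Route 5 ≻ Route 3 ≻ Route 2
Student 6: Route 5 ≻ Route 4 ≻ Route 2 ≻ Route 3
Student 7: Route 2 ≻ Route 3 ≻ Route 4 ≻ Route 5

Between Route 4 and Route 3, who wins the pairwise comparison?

Ballots ranking Route 4 above Route 3: 4.
Ballots ranking Route 3 above Route 4: 3.
Route 4 wins the head-to-head, 4–3.

Route 4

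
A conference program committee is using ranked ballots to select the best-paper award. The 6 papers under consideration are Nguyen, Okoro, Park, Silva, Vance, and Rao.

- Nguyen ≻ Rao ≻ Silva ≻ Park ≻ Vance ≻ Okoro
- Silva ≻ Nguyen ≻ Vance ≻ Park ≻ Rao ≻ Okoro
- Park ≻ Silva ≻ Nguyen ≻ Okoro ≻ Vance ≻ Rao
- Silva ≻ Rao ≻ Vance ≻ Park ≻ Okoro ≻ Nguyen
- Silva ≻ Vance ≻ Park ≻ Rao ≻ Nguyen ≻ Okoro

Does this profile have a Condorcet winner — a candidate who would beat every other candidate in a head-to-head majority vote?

Head-to-head results (5 voters total):
Nguyen vs Okoro: Nguyen wins 4–1.
Nguyen vs Park: Park wins 3–2.
Nguyen vs Silva: Silva wins 4–1.
Nguyen vs Vance: Nguyen wins 3–2.
Nguyen vs Rao: Nguyen wins 3–2.
Okoro vs Park: Park wins 5–0.
Okoro vs Silva: Silva wins 5–0.
Okoro vs Vance: Vance wins 4–1.
Okoro vs Rao: Rao wins 4–1.
Park vs Silva: Silva wins 4–1.
Park vs Vance: Vance wins 3–2.
Park vs Rao: Park wins 3–2.
Silva vs Vance: Silva wins 5–0.
Silva vs Rao: Silva wins 4–1.
Vance vs Rao: Vance wins 3–2.
Silva beats each rival — Nguyen (4–1), Okoro (5–0), Park (4–1), Vance (5–0), Rao (4–1) — so Silva is the Condorcet winner.

Yes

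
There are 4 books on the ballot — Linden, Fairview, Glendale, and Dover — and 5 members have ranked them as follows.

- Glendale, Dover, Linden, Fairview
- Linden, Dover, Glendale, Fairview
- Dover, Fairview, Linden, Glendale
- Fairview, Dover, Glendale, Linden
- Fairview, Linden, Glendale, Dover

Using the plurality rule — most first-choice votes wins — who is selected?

Fairview

First-place vote totals:
  Linden: 1
  Fairview: 2
  Glendale: 1
  Dover: 1
Fairview has the most first-place votes.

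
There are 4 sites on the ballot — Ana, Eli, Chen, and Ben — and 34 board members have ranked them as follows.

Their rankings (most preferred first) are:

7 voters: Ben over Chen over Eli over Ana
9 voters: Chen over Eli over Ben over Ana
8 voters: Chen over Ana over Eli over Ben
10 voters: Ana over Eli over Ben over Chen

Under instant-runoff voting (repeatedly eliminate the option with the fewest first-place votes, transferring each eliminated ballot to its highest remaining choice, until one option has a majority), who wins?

Chen

Round 1: Chen 17, Ana 10, Ben 7, Eli 0. Eli has the fewest and is eliminated.
Round 2: Chen 17, Ana 10, Ben 7. Ben has the fewest and is eliminated.
Round 3: Chen 24, Ana 10. Chen has a majority.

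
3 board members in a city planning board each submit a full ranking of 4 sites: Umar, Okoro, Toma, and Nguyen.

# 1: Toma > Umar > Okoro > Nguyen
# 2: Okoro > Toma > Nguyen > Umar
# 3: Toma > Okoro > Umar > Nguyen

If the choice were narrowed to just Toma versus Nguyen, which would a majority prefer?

Toma

Ballots ranking Toma above Nguyen: 3.
Ballots ranking Nguyen above Toma: 0.
Toma wins the head-to-head, 3–0.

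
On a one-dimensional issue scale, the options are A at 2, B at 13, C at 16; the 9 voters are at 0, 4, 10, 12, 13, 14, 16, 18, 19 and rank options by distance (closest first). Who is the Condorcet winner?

With single-peaked preferences on a line, the Condorcet winner is the candidate closest to the median voter.
The median voter (position 13) is closest to B at 13.
Check: B vs A — voters closer to B: 7 of 9.

B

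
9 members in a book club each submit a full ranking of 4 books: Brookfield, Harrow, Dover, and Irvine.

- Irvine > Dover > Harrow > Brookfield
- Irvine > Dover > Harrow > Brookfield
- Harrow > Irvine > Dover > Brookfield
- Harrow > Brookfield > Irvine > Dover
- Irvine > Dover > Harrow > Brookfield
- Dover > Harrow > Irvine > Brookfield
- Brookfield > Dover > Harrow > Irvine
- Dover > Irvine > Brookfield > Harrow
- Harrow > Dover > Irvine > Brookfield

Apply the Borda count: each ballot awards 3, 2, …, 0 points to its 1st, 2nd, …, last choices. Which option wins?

Dover

Borda scores:
  Brookfield: 0 + 0 + 0 + 2 + 0 + 0 + 3 + 1 + 0 = 6
  Harrow: 1 + 1 + 3 + 3 + 1 + 2 + 1 + 0 + 3 = 15
  Dover: 2 + 2 + 1 + 0 + 2 + 3 + 2 + 3 + 2 = 17
  Irvine: 3 + 3 + 2 + 1 + 3 + 1 + 0 + 2 + 1 = 16
Dover has the highest total.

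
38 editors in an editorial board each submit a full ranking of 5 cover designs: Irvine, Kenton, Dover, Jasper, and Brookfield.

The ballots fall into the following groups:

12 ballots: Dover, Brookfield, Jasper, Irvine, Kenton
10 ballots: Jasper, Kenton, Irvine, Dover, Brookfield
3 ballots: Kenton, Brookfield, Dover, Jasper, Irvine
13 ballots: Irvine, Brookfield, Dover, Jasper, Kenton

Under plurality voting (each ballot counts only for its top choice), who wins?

First-place vote totals:
  Irvine: 13
  Kenton: 3
  Dover: 12
  Jasper: 10
  Brookfield: 0
Irvine has the most first-place votes.

Irvine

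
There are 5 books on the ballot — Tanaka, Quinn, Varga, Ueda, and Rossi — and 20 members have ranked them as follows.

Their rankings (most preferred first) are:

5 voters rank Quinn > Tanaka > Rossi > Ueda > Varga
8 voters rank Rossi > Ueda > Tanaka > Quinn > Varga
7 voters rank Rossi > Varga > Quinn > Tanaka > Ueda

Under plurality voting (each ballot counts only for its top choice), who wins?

Rossi

First-place vote totals:
  Tanaka: 0
  Quinn: 5
  Varga: 0
  Ueda: 0
  Rossi: 15
Rossi has the most first-place votes.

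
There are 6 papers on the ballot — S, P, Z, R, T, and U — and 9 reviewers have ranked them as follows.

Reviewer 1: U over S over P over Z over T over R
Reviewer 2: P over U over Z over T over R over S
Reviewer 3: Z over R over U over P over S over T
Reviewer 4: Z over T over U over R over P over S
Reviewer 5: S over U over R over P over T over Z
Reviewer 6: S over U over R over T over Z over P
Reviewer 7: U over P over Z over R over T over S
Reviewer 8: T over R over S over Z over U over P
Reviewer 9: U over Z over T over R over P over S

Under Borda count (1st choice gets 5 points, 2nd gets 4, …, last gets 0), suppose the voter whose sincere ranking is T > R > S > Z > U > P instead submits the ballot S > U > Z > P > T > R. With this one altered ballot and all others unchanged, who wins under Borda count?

Borda totals with the altered ballot: S 20, P 20, Z 26, R 17, T 15, U 37.
The winner is unchanged: still U.

U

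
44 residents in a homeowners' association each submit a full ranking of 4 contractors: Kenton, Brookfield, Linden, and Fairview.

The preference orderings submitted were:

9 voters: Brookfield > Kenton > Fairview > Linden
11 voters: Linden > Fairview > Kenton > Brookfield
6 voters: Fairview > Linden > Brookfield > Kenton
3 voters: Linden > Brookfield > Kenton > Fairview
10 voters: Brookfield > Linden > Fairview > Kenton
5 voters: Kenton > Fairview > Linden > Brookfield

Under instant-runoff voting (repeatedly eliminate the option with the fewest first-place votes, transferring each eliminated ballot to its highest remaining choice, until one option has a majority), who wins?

Linden

Round 1: Brookfield 19, Linden 14, Fairview 6, Kenton 5. Kenton has the fewest and is eliminated.
Round 2: Brookfield 19, Linden 14, Fairview 11. Fairview has the fewest and is eliminated.
Round 3: Linden 25, Brookfield 19. Linden has a majority.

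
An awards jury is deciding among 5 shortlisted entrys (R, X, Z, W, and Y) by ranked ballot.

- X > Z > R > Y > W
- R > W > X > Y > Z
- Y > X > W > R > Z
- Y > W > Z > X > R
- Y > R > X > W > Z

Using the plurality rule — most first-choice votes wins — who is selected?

First-place vote totals:
  R: 1
  X: 1
  Z: 0
  W: 0
  Y: 3
Y has the most first-place votes.

Y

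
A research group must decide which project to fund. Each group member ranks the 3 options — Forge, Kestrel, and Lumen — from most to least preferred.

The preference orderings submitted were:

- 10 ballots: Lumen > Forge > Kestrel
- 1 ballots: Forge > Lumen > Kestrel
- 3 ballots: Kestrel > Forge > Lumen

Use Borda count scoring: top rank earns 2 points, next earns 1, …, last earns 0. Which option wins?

Lumen

Borda scores:
  Forge: 10·1 + 2 + 3·1 = 15
  Kestrel: 10·0 + 0 + 3·2 = 6
  Lumen: 10·2 + 1 + 3·0 = 21
Lumen has the highest total.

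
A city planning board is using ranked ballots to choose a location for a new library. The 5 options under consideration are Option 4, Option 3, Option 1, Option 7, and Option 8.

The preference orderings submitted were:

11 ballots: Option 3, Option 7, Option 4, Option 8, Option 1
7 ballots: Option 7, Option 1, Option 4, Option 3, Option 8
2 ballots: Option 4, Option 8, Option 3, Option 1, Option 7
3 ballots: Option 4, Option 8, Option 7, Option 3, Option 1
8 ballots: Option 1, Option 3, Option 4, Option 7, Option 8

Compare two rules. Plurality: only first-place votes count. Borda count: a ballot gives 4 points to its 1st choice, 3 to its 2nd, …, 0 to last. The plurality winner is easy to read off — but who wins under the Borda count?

Option 3

Plurality first-place counts: Option 4 5, Option 3 11, Option 1 8, Option 7 7, Option 8 0 → Option 3.
Borda totals: Option 4 72, Option 3 82, Option 1 55, Option 7 75, Option 8 26 → Option 3.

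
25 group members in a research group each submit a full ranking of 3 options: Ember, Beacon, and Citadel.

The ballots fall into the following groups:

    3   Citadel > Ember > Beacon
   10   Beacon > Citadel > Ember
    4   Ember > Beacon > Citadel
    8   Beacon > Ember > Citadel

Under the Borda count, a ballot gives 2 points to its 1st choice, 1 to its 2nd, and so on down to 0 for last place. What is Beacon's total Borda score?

Borda scores:
  Ember: 3·1 + 10·0 + 4·2 + 8·1 = 19
  Beacon: 3·0 + 10·2 + 4·1 + 8·2 = 40
  Citadel: 3·2 + 10·1 + 4·0 + 8·0 = 16

40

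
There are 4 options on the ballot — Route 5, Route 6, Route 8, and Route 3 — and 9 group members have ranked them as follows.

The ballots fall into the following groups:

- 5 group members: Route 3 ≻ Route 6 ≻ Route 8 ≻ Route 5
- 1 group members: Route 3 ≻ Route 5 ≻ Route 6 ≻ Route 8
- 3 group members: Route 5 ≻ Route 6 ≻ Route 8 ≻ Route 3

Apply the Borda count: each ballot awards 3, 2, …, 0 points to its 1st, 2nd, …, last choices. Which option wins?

Borda scores:
  Route 5: 5·0 + 2 + 3·3 = 11
  Route 6: 5·2 + 1 + 3·2 = 17
  Route 8: 5·1 + 0 + 3·1 = 8
  Route 3: 5·3 + 3 + 3·0 = 18
Route 3 has the highest total.

Route 3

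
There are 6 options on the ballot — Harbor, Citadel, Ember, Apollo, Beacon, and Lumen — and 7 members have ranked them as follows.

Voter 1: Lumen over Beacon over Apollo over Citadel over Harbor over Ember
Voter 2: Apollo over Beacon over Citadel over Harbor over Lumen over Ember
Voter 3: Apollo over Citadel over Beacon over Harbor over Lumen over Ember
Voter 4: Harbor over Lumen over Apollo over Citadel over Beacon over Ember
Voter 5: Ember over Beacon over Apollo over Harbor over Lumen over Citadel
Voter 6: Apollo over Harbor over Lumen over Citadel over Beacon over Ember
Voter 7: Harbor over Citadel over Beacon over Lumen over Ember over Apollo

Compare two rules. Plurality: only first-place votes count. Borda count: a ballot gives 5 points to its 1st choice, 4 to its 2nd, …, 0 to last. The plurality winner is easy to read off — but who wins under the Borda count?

Apollo

Plurality first-place counts: Harbor 2, Citadel 0, Ember 1, Apollo 3, Beacon 0, Lumen 1 → Apollo.
Borda totals: Harbor 21, Citadel 17, Ember 6, Apollo 24, Beacon 20, Lumen 17 → Apollo.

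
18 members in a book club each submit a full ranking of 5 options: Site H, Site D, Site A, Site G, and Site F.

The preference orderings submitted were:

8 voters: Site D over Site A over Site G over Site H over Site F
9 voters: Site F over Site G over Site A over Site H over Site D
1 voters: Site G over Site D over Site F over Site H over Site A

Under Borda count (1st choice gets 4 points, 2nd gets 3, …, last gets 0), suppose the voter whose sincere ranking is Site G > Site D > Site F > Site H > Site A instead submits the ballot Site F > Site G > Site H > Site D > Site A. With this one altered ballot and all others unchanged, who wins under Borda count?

Borda totals with the altered ballot: Site H 19, Site D 33, Site A 42, Site G 46, Site F 40.
The winner is unchanged: still Site G.

Site G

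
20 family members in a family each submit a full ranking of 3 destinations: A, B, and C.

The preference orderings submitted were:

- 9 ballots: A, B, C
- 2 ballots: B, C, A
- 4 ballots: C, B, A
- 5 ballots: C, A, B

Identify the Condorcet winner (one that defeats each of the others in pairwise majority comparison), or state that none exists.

No Condorcet winner

Head-to-head results (20 voters total):
A vs B: A wins 14–6.
A vs C: C wins 11–9.
B vs C: B wins 11–9.
No candidate beats all others: A beats B beats C beats A, a majority cycle.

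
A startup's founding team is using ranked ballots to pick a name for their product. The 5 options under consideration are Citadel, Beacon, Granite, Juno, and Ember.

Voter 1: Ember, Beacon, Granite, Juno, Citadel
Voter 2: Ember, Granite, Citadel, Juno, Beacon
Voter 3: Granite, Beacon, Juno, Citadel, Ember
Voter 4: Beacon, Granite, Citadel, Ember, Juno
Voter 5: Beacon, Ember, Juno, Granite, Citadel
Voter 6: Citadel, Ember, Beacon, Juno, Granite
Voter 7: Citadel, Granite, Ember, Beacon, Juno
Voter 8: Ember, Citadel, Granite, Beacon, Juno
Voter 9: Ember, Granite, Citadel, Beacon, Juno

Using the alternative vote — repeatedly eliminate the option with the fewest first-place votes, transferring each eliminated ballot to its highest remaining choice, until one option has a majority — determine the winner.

Round 1: Ember 4, Citadel 2, Beacon 2, Granite 1, Juno 0. Juno has the fewest and is eliminated.
Round 2: Ember 4, Citadel 2, Beacon 2, Granite 1. Granite has the fewest and is eliminated.
Round 3: Ember 4, Beacon 3, Citadel 2. Citadel has the fewest and is eliminated.
Round 4: Ember 6, Beacon 3. Ember has a majority.

Ember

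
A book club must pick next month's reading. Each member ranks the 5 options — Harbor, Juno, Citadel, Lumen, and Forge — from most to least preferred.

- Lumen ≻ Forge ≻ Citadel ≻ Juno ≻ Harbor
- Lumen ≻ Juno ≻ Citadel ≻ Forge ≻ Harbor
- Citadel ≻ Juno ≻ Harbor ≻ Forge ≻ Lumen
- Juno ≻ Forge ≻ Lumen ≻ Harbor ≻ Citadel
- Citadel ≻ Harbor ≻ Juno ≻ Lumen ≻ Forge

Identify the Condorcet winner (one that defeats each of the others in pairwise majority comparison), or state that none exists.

Head-to-head results (5 voters total):
Harbor vs Juno: Juno wins 4–1.
Harbor vs Citadel: Citadel wins 4–1.
Harbor vs Lumen: Lumen wins 3–2.
Harbor vs Forge: Forge wins 3–2.
Juno vs Citadel: Citadel wins 3–2.
Juno vs Lumen: Juno wins 3–2.
Juno vs Forge: Juno wins 4–1.
Citadel vs Lumen: Lumen wins 3–2.
Citadel vs Forge: Citadel wins 3–2.
Lumen vs Forge: Lumen wins 3–2.
No candidate beats all others: Juno beats Lumen beats Citadel beats Juno, a majority cycle.

No Condorcet winner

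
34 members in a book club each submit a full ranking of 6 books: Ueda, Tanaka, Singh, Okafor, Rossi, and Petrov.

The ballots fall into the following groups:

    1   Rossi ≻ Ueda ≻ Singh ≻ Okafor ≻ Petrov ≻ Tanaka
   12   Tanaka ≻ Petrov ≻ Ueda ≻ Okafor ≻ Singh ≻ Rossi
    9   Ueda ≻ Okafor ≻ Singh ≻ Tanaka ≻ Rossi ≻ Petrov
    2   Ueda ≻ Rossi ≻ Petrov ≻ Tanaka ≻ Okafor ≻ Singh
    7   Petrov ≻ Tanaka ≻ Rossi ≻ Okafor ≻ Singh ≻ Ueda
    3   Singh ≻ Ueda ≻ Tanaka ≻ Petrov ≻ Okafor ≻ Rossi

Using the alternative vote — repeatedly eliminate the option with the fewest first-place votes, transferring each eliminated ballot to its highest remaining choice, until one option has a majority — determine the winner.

Tanaka

Round 1: Tanaka 12, Ueda 11, Petrov 7, Singh 3, Rossi 1, Okafor 0. Okafor has the fewest and is eliminated.
Round 2: Tanaka 12, Ueda 11, Petrov 7, Singh 3, Rossi 1. Rossi has the fewest and is eliminated.
Round 3: Ueda 12, Tanaka 12, Petrov 7, Singh 3. Singh has the fewest and is eliminated.
Round 4: Ueda 15, Tanaka 12, Petrov 7. Petrov has the fewest and is eliminated.
Round 5: Tanaka 19, Ueda 15. Tanaka has a majority.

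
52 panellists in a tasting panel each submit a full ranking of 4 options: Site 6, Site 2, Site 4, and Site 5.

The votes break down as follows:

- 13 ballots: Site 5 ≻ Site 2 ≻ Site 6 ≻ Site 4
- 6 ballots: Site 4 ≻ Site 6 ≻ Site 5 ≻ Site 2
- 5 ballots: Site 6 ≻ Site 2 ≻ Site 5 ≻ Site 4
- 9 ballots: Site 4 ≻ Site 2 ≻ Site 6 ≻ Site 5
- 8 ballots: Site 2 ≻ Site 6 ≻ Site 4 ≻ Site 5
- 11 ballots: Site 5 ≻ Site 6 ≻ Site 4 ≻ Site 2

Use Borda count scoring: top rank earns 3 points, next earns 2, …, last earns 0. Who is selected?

Borda scores:
  Site 6: 13·1 + 6·2 + 5·3 + 9·1 + 8·2 + 11·2 = 87
  Site 2: 13·2 + 6·0 + 5·2 + 9·2 + 8·3 + 11·0 = 78
  Site 4: 13·0 + 6·3 + 5·0 + 9·3 + 8·1 + 11·1 = 64
  Site 5: 13·3 + 6·1 + 5·1 + 9·0 + 8·0 + 11·3 = 83
Site 6 has the highest total.

Site 6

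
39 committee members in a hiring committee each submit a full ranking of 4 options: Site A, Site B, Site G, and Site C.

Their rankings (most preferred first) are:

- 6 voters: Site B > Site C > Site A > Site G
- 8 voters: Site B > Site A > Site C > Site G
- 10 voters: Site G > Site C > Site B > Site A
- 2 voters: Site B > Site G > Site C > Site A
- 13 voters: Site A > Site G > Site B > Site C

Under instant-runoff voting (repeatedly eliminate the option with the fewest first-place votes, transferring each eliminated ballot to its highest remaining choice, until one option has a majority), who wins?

Site B

Round 1: Site B 16, Site A 13, Site G 10, Site C 0. Site C has the fewest and is eliminated.
Round 2: Site B 16, Site A 13, Site G 10. Site G has the fewest and is eliminated.
Round 3: Site B 26, Site A 13. Site B has a majority.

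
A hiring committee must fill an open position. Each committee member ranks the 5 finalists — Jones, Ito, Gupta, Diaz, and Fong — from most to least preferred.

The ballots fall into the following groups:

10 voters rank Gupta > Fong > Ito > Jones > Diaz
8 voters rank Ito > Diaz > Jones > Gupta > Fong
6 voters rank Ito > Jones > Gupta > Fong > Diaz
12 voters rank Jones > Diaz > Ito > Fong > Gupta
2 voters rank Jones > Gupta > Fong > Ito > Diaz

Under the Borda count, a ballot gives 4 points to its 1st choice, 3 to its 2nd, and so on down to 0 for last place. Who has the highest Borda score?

Borda scores:
  Jones: 10·1 + 8·2 + 6·3 + 12·4 + 2·4 = 100
  Ito: 10·2 + 8·4 + 6·4 + 12·2 + 2·1 = 102
  Gupta: 10·4 + 8·1 + 6·2 + 12·0 + 2·3 = 66
  Diaz: 10·0 + 8·3 + 6·0 + 12·3 + 2·0 = 60
  Fong: 10·3 + 8·0 + 6·1 + 12·1 + 2·2 = 52
Ito has the highest total.

Ito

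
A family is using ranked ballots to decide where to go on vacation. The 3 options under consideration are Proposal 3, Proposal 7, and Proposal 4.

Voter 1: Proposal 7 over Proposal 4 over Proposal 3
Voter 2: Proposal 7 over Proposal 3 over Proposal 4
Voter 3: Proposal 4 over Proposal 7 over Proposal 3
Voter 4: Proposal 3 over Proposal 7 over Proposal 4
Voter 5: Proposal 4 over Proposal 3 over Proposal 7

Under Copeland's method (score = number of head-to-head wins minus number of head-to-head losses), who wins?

Pairwise results:
  Proposal 3 vs Proposal 7: Proposal 7 wins 3–2.
  Proposal 3 vs Proposal 4: Proposal 4 wins 3–2.
  Proposal 7 vs Proposal 4: Proposal 7 wins 3–2.
Copeland scores (wins − losses):
  Proposal 3: 0 − 2 = -2
  Proposal 7: 2 − 0 = 2
  Proposal 4: 1 − 1 = 0
Proposal 7 has the best Copeland score.

Proposal 7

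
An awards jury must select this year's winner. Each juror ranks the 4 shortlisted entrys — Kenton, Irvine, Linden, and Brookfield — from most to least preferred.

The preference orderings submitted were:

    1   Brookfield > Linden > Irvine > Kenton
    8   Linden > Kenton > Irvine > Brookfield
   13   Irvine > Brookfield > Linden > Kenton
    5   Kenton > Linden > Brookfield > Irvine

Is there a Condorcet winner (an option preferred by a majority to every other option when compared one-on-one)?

Head-to-head results (27 voters total):
Kenton vs Irvine: Irvine wins 14–13.
Kenton vs Linden: Linden wins 22–5.
Kenton vs Brookfield: Brookfield wins 14–13.
Irvine vs Linden: Linden wins 14–13.
Irvine vs Brookfield: Irvine wins 21–6.
Linden vs Brookfield: Brookfield wins 14–13.
No candidate beats all others: Irvine beats Brookfield beats Linden beats Irvine, a majority cycle.

No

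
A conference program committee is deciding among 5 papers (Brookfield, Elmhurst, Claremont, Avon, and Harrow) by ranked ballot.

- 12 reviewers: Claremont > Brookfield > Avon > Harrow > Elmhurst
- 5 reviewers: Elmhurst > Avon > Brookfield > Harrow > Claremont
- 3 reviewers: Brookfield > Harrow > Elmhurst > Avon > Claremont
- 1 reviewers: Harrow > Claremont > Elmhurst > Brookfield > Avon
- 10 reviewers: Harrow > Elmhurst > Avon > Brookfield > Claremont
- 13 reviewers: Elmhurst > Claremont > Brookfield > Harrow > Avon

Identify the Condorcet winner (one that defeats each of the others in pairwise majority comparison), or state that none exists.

No Condorcet winner

Head-to-head results (44 voters total):
Brookfield vs Elmhurst: Elmhurst wins 29–15.
Brookfield vs Claremont: Claremont wins 26–18.
Brookfield vs Avon: Brookfield wins 29–15.
Brookfield vs Harrow: Brookfield wins 33–11.
Elmhurst vs Claremont: Elmhurst wins 31–13.
Elmhurst vs Avon: Elmhurst wins 32–12.
Elmhurst vs Harrow: Harrow wins 26–18.
Claremont vs Avon: Claremont wins 26–18.
Claremont vs Harrow: Claremont wins 25–19.
Avon vs Harrow: Harrow wins 27–17.
No candidate beats all others: Brookfield beats Harrow beats Elmhurst beats Brookfield, a majority cycle.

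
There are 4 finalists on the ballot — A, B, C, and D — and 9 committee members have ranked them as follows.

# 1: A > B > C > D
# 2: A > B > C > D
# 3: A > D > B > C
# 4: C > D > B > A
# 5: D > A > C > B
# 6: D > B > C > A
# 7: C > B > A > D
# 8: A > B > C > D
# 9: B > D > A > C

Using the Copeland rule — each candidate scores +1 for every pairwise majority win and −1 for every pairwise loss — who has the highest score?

Pairwise results:
  A vs B: A wins 5–4.
  A vs C: A wins 6–3.
  A vs D: A wins 5–4.
  B vs C: B wins 6–3.
  B vs D: B wins 5–4.
  C vs D: C wins 5–4.
Copeland scores (wins − losses):
  A: 3 − 0 = 3
  B: 2 − 1 = 1
  C: 1 − 2 = -1
  D: 0 − 3 = -3
A has the best Copeland score.

A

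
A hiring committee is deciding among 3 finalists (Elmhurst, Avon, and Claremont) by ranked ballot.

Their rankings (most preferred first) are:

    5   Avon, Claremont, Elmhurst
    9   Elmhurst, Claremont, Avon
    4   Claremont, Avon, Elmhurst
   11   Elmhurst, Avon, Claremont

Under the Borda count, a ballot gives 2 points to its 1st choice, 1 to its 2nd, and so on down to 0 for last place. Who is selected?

Elmhurst

Borda scores:
  Elmhurst: 5·0 + 9·2 + 4·0 + 11·2 = 40
  Avon: 5·2 + 9·0 + 4·1 + 11·1 = 25
  Claremont: 5·1 + 9·1 + 4·2 + 11·0 = 22
Elmhurst has the highest total.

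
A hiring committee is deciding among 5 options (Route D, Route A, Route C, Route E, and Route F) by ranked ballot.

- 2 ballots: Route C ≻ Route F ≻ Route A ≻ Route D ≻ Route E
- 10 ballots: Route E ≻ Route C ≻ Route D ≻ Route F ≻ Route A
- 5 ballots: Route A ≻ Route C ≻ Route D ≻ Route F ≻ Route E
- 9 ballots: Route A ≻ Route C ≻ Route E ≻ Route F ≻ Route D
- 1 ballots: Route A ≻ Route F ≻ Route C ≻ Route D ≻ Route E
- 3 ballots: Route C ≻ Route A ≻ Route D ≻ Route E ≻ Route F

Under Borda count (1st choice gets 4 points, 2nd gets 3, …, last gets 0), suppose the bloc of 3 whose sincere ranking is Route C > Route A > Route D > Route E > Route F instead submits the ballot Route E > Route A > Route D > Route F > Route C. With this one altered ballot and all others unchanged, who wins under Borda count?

Route C

Borda totals with the altered ballot: Route D 39, Route A 73, Route C 82, Route E 70, Route F 36.
The winner is unchanged: still Route C.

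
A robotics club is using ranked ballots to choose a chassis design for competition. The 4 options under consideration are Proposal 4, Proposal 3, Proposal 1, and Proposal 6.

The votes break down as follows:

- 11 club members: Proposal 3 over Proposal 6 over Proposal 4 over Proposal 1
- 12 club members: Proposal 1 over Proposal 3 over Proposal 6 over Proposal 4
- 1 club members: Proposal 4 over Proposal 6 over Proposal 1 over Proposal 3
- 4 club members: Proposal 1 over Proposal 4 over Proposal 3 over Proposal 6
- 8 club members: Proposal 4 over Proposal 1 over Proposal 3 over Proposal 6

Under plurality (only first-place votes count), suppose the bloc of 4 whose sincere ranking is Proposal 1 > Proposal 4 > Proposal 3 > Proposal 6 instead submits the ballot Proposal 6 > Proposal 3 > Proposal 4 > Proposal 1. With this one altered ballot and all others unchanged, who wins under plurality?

Proposal 1

First-place totals with the altered ballot: Proposal 4 9, Proposal 3 11, Proposal 1 12, Proposal 6 4.
The winner is unchanged: still Proposal 1.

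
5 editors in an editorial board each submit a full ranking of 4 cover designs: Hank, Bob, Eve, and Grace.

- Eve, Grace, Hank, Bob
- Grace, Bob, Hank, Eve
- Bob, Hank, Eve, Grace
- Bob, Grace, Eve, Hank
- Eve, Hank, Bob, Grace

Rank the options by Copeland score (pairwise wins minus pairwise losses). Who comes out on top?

Pairwise results:
  Hank vs Bob: Bob wins 3–2.
  Hank vs Eve: Eve wins 3–2.
  Hank vs Grace: Grace wins 3–2.
  Bob vs Eve: Bob wins 3–2.
  Bob vs Grace: Bob wins 3–2.
  Eve vs Grace: Eve wins 3–2.
Copeland scores (wins − losses):
  Hank: 0 − 3 = -3
  Bob: 3 − 0 = 3
  Eve: 2 − 1 = 1
  Grace: 1 − 2 = -1
Bob has the best Copeland score.

Bob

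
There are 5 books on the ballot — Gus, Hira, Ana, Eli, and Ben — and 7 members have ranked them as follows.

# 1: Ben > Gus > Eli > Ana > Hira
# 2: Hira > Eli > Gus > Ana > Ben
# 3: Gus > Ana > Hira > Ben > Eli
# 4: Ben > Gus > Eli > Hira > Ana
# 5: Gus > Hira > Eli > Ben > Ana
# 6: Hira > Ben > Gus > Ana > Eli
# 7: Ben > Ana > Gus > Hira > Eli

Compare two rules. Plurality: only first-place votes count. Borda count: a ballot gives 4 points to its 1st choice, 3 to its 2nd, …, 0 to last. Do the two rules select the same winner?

No

Plurality first-place counts: Gus 2, Hira 2, Ana 0, Eli 0, Ben 3 → Ben.
Borda totals: Gus 20, Hira 15, Ana 9, Eli 9, Ben 17 → Gus.
The two rules disagree: plurality picks Ben, Borda picks Gus.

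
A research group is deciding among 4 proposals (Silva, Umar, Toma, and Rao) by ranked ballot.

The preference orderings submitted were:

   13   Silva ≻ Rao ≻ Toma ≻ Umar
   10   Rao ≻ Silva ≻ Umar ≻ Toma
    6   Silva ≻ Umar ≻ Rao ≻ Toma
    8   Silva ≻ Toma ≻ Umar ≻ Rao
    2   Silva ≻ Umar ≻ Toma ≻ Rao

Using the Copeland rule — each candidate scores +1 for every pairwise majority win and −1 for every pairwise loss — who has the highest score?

Pairwise results:
  Silva vs Umar: Silva wins 39–0.
  Silva vs Toma: Silva wins 39–0.
  Silva vs Rao: Silva wins 29–10.
  Umar vs Toma: Toma wins 21–18.
  Umar vs Rao: Rao wins 23–16.
  Toma vs Rao: Rao wins 29–10.
Copeland scores (wins − losses):
  Silva: 3 − 0 = 3
  Umar: 0 − 3 = -3
  Toma: 1 − 2 = -1
  Rao: 2 − 1 = 1
Silva has the best Copeland score.

Silva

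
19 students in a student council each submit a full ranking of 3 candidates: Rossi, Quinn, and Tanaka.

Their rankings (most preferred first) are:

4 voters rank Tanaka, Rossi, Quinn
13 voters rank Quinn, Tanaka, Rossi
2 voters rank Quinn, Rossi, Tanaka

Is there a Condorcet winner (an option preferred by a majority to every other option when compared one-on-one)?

Yes

Head-to-head results (19 voters total):
Rossi vs Quinn: Quinn wins 15–4.
Rossi vs Tanaka: Tanaka wins 17–2.
Quinn vs Tanaka: Quinn wins 15–4.
Quinn beats each rival — Rossi (15–4), Tanaka (15–4) — so Quinn is the Condorcet winner.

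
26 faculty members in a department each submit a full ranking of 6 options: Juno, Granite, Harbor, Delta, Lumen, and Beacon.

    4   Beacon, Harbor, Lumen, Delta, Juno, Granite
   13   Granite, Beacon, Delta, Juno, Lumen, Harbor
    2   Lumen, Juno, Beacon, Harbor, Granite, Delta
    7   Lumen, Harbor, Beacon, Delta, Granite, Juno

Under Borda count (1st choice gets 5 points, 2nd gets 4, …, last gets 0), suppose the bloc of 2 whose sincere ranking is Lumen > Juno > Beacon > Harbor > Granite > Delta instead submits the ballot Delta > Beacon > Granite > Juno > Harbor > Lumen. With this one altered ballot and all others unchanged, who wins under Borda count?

Beacon

Borda totals with the altered ballot: Juno 34, Granite 78, Harbor 46, Delta 71, Lumen 60, Beacon 101.
The winner is unchanged: still Beacon.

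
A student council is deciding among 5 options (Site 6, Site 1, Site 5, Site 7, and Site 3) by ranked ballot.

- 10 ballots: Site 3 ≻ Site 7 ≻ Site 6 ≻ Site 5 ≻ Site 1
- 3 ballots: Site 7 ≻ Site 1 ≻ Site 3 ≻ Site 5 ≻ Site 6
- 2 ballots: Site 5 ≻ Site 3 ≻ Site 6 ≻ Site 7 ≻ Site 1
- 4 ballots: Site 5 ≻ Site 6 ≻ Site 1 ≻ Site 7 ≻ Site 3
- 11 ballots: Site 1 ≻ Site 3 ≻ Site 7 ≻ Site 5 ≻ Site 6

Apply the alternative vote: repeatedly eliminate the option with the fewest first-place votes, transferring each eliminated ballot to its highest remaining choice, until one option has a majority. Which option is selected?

Site 1

Round 1: Site 1 11, Site 3 10, Site 5 6, Site 7 3, Site 6 0. Site 6 has the fewest and is eliminated.
Round 2: Site 1 11, Site 3 10, Site 5 6, Site 7 3. Site 7 has the fewest and is eliminated.
Round 3: Site 1 14, Site 3 10, Site 5 6. Site 5 has the fewest and is eliminated.
Round 4: Site 1 18, Site 3 12. Site 1 has a majority.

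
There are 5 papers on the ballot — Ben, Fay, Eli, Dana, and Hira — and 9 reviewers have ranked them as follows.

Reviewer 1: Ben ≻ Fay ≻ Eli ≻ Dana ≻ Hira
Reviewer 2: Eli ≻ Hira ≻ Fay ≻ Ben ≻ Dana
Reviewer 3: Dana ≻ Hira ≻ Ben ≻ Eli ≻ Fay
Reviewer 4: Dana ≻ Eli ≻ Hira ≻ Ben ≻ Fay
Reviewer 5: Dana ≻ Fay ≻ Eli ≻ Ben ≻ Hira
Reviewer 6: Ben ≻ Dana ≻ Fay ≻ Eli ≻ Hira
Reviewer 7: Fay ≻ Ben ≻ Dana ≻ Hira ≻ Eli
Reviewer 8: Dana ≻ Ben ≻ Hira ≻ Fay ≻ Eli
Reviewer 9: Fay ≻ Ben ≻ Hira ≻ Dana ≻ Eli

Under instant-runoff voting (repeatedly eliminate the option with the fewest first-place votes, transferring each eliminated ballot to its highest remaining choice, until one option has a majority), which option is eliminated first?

Hira

Round 1: Dana 4, Ben 2, Fay 2, Eli 1, Hira 0. Hira has the fewest and is eliminated.
Round 2: Dana 4, Ben 2, Fay 2, Eli 1. Eli has the fewest and is eliminated.
Round 3: Dana 4, Fay 3, Ben 2. Ben has the fewest and is eliminated.
Round 4: Dana 5, Fay 4. Dana has a majority.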